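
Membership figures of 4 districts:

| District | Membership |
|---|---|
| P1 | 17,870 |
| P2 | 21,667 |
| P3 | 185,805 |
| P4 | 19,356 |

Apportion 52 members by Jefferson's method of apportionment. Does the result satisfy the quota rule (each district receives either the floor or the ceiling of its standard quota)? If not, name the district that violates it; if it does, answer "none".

Standard quotas: P1 3.797, P2 4.604, P3 39.485, P4 4.113.
Jefferson allocation: P1 3, P2 4, P3 41, P4 4.
P3 has quota 39.485 (lower 39, upper 40) but receives 41 — outside the quota interval.

P3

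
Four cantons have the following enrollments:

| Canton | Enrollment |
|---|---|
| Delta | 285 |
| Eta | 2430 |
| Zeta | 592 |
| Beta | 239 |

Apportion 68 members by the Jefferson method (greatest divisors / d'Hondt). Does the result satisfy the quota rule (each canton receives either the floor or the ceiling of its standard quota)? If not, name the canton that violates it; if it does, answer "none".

Standard quotas: Delta 5.465, Eta 46.599, Zeta 11.353, Beta 4.583.
Jefferson allocation: Delta 5, Eta 48, Zeta 11, Beta 4.
Eta has quota 46.599 (lower 46, upper 47) but receives 48 — outside the quota interval.

Eta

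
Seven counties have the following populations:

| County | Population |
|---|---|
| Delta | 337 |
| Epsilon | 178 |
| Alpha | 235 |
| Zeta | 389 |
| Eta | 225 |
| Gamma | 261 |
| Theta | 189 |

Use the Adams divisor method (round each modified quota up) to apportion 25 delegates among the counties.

Standard divisor 1814/25 ≈ 72.56; standard quotas: Delta 4.644, Epsilon 2.453, Alpha 3.239, Zeta 5.361, Eta 3.101, Gamma 3.597, Theta 2.605.
Rounding up gives 5, 3, 4, 6, 4, 4, 3 = 29 seats, so the divisor must be adjusted.
With modified divisor 86: modified quotas Delta 3.919, Epsilon 2.070, Alpha 2.733, Zeta 4.523, Eta 2.616, Gamma 3.035, Theta 2.198.
Rounding up: Delta 4, Epsilon 3, Alpha 3, Zeta 5, Eta 3, Gamma 4, Theta 3 (total 25).

Delta=4, Epsilon=3, Alpha=3, Zeta=5, Eta=3, Gamma=4, Theta=3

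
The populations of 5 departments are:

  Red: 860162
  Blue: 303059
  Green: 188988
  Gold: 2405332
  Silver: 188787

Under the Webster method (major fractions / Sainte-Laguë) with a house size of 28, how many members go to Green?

1

Standard divisor 3946328/28 ≈ 140940.286; standard quotas: Red 6.103, Blue 2.150, Green 1.341, Gold 17.066, Silver 1.339.
Rounding to the nearest integer gives 6, 2, 1, 17, 1 = 27 seats, so the divisor must be adjusted.
With modified divisor 134900: modified quotas Red 6.376, Blue 2.247, Green 1.401, Gold 17.830, Silver 1.399.
Rounding to the nearest integer: Red 6, Blue 2, Green 1, Gold 18, Silver 1 (total 28).
Green receives 1.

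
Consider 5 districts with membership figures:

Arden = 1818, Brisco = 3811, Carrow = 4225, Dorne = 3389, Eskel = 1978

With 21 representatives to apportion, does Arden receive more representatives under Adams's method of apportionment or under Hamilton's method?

Adams: Arden 3, Brisco 5, Carrow 5, Dorne 5, Eskel 3.
Hamilton: Arden 2, Brisco 5, Carrow 6, Dorne 5, Eskel 3.
Arden gets 3 under Adams and 2 under Hamilton.

Adams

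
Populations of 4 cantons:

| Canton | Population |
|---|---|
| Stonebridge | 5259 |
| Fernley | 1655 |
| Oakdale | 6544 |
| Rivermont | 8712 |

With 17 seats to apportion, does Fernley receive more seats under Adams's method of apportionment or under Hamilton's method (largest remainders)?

Adams

Adams: Stonebridge 4, Fernley 2, Oakdale 5, Rivermont 6.
Hamilton: Stonebridge 4, Fernley 1, Oakdale 5, Rivermont 7.
Fernley gets 2 under Adams and 1 under Hamilton.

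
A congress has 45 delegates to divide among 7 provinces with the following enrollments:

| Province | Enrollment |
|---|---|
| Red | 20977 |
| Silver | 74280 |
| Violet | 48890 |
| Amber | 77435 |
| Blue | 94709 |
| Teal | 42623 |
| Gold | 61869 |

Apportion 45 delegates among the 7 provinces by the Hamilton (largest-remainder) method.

Red: 2; Silver: 8; Violet: 5; Amber: 8; Blue: 10; Teal: 5; Gold: 7

The standard divisor is 420783/45 ≈ 9350.733.
Standard quotas: Red 2.2434, Silver 7.9438, Violet 5.2285, Amber 8.2812, Blue 10.1285, Teal 4.5583, Gold 6.6165.
Lower quotas: Red 2, Silver 7, Violet 5, Amber 8, Blue 10, Teal 4, Gold 6 (sum 42, leaving 3 seats).
Remainders in descending order: Silver 0.9438, Gold 0.6165, Teal 0.5583, Amber 0.2812, Red 0.2434, Violet 0.2285, Blue 0.1285.
The surplus seats go to Silver, Gold, Teal.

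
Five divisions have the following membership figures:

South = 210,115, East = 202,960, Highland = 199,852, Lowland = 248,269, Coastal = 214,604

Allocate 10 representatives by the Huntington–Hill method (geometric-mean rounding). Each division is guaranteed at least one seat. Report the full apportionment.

With divisor 121336: modified quotas South 1.732, East 1.673, Highland 1.647, Lowland 2.046, Coastal 1.769.
Geometric-mean thresholds: South √(1·2)=1.414, East √(1·2)=1.414, Highland √(1·2)=1.414, Lowland √(2·3)=2.449, Coastal √(1·2)=1.414.
Each quota rounded against its threshold gives South 2, East 2, Highland 2, Lowland 2, Coastal 2 (total 10).

South 2; East 2; Highland 2; Lowland 2; Coastal 2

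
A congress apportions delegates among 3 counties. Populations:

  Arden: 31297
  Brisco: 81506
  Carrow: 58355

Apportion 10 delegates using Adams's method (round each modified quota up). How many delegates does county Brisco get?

Standard divisor 171158/10 ≈ 17115.8; standard quotas: Arden 1.829, Brisco 4.762, Carrow 3.409.
Rounding up gives 2, 5, 4 = 11 seats, so the divisor must be adjusted.
With modified divisor 19900: modified quotas Arden 1.573, Brisco 4.096, Carrow 2.932.
Rounding up: Arden 2, Brisco 5, Carrow 3 (total 10).
Brisco receives 5.

5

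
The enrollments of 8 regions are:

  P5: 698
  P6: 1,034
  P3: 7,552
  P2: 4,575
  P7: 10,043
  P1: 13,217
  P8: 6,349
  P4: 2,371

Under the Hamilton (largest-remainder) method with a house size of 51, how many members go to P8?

Standard divisor: 45839 ÷ 51 ≈ 898.804.
Standard quotas: P5 0.7766, P6 1.1504, P3 8.4023, P2 5.0901, P7 11.1737, P1 14.7051, P8 7.0638, P4 2.6380.
Lower quotas: P5 0, P6 1, P3 8, P2 5, P7 11, P1 14, P8 7, P4 2 (sum 48, leaving 3 seats).
Remainders in descending order: P5 0.7766, P1 0.7051, P4 0.6380, P3 0.4023, P7 0.1737, P6 0.1504, P2 0.0901, P8 0.0638.
Largest remainders: P5, P1, P4 receive the extra seats.
P8 receives 7.

7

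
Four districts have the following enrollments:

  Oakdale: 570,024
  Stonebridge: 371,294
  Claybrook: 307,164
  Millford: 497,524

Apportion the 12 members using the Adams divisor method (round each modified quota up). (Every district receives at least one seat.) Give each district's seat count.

Oakdale 4, Stonebridge 3, Claybrook 2, Millford 3

Standard divisor 1746006/12 ≈ 145500.5; standard quotas: Oakdale 3.918, Stonebridge 2.552, Claybrook 2.111, Millford 3.419.
Rounding up gives 4, 3, 3, 4 = 14 seats, so the divisor must be adjusted.
With modified divisor 175700: modified quotas Oakdale 3.244, Stonebridge 2.113, Claybrook 1.748, Millford 2.832.
Rounding up: Oakdale 4, Stonebridge 3, Claybrook 2, Millford 3 (total 12).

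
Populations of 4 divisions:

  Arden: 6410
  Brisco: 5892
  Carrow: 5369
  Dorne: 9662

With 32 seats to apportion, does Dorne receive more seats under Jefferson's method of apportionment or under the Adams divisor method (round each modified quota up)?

Jefferson: Arden 7, Brisco 7, Carrow 6, Dorne 12.
Adams: Arden 8, Brisco 7, Carrow 6, Dorne 11.
Dorne gets 12 under Jefferson and 11 under Adams.

Jefferson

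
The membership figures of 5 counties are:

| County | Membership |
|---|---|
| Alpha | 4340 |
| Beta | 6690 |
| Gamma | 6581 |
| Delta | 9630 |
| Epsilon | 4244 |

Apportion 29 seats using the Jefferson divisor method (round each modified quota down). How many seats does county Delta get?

9

Standard divisor 31485/29 ≈ 1085.69; standard quotas: Alpha 3.997, Beta 6.162, Gamma 6.062, Delta 8.870, Epsilon 3.909.
Rounding down gives 3, 6, 6, 8, 3 = 26 seats, so the divisor must be adjusted.
With modified divisor 1000: modified quotas Alpha 4.340, Beta 6.690, Gamma 6.581, Delta 9.630, Epsilon 4.244.
Rounding down: Alpha 4, Beta 6, Gamma 6, Delta 9, Epsilon 4 (total 29).
Delta receives 9.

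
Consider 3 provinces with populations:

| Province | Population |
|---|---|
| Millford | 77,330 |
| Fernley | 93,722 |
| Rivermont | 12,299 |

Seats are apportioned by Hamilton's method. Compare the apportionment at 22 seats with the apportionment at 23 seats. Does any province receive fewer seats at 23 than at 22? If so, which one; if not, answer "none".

At 22 seats: Millford 9, Fernley 11, Rivermont 2.
At 23 seats: Millford 10, Fernley 12, Rivermont 1.
Rivermont drops from 2 to 1.

Rivermont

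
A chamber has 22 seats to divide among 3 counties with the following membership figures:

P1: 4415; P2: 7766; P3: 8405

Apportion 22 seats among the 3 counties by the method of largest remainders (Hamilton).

P1=5; P2=8; P3=9

Standard divisor: 20586 ÷ 22 ≈ 935.727.
Standard quotas: P1 4.7183, P2 8.2994, P3 8.9823.
Lower quotas: P1 4, P2 8, P3 8 (sum 20, leaving 2 seats).
Remainders in descending order: P3 0.9823, P1 0.7183, P2 0.2994.
The surplus seats go to P3, P1.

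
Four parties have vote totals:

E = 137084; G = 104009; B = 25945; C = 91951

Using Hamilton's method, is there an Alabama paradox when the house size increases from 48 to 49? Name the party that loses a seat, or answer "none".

B

At 48 seats: E 18, G 14, B 4, C 12.
At 49 seats: E 19, G 14, B 3, C 13.
B drops from 4 to 3.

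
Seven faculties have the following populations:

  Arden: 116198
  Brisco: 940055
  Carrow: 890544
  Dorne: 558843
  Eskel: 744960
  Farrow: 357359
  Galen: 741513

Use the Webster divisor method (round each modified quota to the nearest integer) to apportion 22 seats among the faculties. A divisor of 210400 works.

Arden 1, Brisco 4, Carrow 4, Dorne 3, Eskel 4, Farrow 2, Galen 4

With modified divisor 210400: modified quotas Arden 0.552, Brisco 4.468, Carrow 4.233, Dorne 2.656, Eskel 3.541, Farrow 1.698, Galen 3.524.
Rounding to the nearest integer: Arden 1, Brisco 4, Carrow 4, Dorne 3, Eskel 4, Farrow 2, Galen 4 (total 22).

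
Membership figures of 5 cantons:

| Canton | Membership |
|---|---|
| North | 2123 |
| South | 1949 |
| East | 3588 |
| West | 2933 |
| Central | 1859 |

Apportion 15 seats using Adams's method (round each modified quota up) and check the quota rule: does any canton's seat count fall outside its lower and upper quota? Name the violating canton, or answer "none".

none

Standard quotas: North 2.557, South 2.348, East 4.322, West 3.533, Central 2.239.
Adams allocation: North 3, South 2, East 4, West 4, Central 2.
Every allocation lies between the lower and upper quota.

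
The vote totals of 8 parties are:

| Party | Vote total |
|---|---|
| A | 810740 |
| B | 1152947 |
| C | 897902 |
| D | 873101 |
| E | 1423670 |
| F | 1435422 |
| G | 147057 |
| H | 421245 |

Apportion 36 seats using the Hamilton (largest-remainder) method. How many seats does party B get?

6

Standard divisor: 7162084 ÷ 36 ≈ 198946.778.
Standard quotas: A 4.0752, B 5.7953, C 4.5133, D 4.3886, E 7.1560, F 7.2151, G 0.7392, H 2.1174.
Lower quotas: A 4, B 5, C 4, D 4, E 7, F 7, G 0, H 2 (sum 33, leaving 3 seats).
Remainders in descending order: B 0.7953, G 0.7392, C 0.5133, D 0.3886, F 0.2151, E 0.1560, H 0.1174, A 0.0752.
The surplus seats go to B, G, C.
B receives 6.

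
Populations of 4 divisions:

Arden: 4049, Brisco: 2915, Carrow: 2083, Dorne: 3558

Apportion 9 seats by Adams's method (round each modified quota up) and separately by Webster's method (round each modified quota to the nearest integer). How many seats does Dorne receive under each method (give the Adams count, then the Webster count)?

Adams: Arden 3, Brisco 2, Carrow 2, Dorne 2.
Webster: Arden 3, Brisco 2, Carrow 1, Dorne 3.
Dorne gets 2 under Adams and 3 under Webster.

2 and 3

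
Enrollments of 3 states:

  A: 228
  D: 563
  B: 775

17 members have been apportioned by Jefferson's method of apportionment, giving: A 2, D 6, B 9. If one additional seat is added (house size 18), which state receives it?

D

Priority for the next seat is population ÷ (current seats + 1).
Priorities: A 76.000, D 80.429, B 77.500.
Highest priority: D.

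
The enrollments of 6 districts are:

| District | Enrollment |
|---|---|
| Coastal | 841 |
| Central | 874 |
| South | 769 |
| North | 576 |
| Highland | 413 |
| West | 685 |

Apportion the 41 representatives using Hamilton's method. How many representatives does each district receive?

The standard divisor is 4158/41 ≈ 101.415.
Standard quotas: Coastal 8.293, Central 8.618, South 7.583, North 5.680, Highland 4.072, West 6.754.
Lower quotas: Coastal 8, Central 8, South 7, North 5, Highland 4, West 6 (sum 38, leaving 3 seats).
Remainders in descending order: West 0.754, North 0.680, Central 0.618, South 0.583, Coastal 0.293, Highland 0.072.
Largest remainders: West, North, Central receive the extra seats.

Coastal=8; Central=9; South=7; North=6; Highland=4; West=7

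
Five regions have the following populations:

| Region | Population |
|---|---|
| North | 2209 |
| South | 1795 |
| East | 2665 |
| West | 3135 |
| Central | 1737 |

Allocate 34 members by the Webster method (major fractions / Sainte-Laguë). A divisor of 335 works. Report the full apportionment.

With modified divisor 335: modified quotas North 6.594, South 5.358, East 7.955, West 9.358, Central 5.185.
Rounding to the nearest integer: North 7, South 5, East 8, West 9, Central 5 (total 34).

North=7; South=5; East=8; West=9; Central=5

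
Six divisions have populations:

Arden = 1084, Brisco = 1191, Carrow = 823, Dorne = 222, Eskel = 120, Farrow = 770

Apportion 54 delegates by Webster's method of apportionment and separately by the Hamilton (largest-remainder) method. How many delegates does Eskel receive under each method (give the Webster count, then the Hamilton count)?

2 and 1

Webster: Arden 14, Brisco 15, Carrow 10, Dorne 3, Eskel 2, Farrow 10.
Hamilton: Arden 14, Brisco 15, Carrow 11, Dorne 3, Eskel 1, Farrow 10.
Eskel gets 2 under Webster and 1 under Hamilton.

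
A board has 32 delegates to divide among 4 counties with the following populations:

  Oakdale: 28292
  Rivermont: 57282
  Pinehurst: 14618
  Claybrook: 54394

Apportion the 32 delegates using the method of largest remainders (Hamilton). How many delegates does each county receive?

The standard divisor is 154586/32 ≈ 4830.812.
Standard quotas: Oakdale 5.8566, Rivermont 11.8576, Pinehurst 3.0260, Claybrook 11.2598.
Lower quotas: Oakdale 5, Rivermont 11, Pinehurst 3, Claybrook 11 (sum 30, leaving 2 seats).
Remainders in descending order: Rivermont 0.8576, Oakdale 0.8566, Claybrook 0.2598, Pinehurst 0.0260.
Largest remainders: Rivermont, Oakdale receive the extra seats.

Oakdale: 6, Rivermont: 12, Pinehurst: 3, Claybrook: 11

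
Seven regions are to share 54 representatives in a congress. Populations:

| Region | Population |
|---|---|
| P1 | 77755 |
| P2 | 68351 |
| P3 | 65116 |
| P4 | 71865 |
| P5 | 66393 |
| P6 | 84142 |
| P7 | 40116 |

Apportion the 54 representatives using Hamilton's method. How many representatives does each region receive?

P1 9, P2 8, P3 7, P4 8, P5 7, P6 10, P7 5

Total 473738; standard divisor 473738/54 ≈ 8772.926.
Standard quotas: P1 8.8631, P2 7.7911, P3 7.4224, P4 8.1917, P5 7.5679, P6 9.5911, P7 4.5727.
Lower quotas: P1 8, P2 7, P3 7, P4 8, P5 7, P6 9, P7 4 (sum 50, leaving 4 seats).
Remainders in descending order: P1 0.8631, P2 0.7911, P6 0.5911, P7 0.5727, P5 0.5679, P3 0.4224, P4 0.1917.
The surplus seats go to P1, P2, P6, P7.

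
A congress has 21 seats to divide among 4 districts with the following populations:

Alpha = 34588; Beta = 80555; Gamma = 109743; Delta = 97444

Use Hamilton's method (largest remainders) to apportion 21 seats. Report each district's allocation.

Alpha 2; Beta 5; Gamma 7; Delta 7

Standard divisor: 322330 ÷ 21 ≈ 15349.048.
Standard quotas: Alpha 2.2534, Beta 5.2482, Gamma 7.1498, Delta 6.3485.
Lower quotas: Alpha 2, Beta 5, Gamma 7, Delta 6 (sum 20, leaving 1 seat).
Remainders in descending order: Delta 0.3485, Alpha 0.2534, Beta 0.2482, Gamma 0.1498.
Largest remainder: Delta receives the extra seat.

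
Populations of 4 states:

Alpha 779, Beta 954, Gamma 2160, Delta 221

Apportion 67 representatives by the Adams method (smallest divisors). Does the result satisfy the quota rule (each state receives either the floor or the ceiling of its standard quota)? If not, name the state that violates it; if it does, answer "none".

Gamma

Standard quotas: Alpha 12.687, Beta 15.537, Gamma 35.177, Delta 3.599.
Adams allocation: Alpha 13, Beta 16, Gamma 34, Delta 4.
Gamma has quota 35.177 (lower 35, upper 36) but receives 34 — outside the quota interval.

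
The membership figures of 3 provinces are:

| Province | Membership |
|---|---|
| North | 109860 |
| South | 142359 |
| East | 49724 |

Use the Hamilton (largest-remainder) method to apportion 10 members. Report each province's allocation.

Standard divisor: 301943 ÷ 10 ≈ 30194.3.
Standard quotas: North 3.6384, South 4.7148, East 1.6468.
Lower quotas: North 3, South 4, East 1 (sum 8, leaving 2 seats).
Remainders in descending order: South 0.7148, East 0.6468, North 0.6384.
The surplus seats go to South, East.

North 3; South 5; East 2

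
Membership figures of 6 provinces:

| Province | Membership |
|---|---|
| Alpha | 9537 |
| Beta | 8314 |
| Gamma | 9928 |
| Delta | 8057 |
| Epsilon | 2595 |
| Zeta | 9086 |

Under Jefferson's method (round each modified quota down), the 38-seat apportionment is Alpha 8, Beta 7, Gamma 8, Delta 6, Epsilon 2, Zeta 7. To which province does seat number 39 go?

Delta

Priority for the next seat is population ÷ (current seats + 1).
Priorities: Alpha 1059.667, Beta 1039.250, Gamma 1103.111, Delta 1151.000, Epsilon 865.000, Zeta 1135.750.
Highest priority: Delta.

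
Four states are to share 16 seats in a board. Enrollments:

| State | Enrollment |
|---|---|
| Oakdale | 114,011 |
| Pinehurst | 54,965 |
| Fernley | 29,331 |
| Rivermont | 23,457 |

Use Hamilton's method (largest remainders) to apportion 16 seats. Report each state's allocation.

Standard divisor: 221764 ÷ 16 ≈ 13860.25.
Standard quotas: Oakdale 8.2258, Pinehurst 3.9657, Fernley 2.1162, Rivermont 1.6924.
Lower quotas: Oakdale 8, Pinehurst 3, Fernley 2, Rivermont 1 (sum 14, leaving 2 seats).
Remainders in descending order: Pinehurst 0.9657, Rivermont 0.6924, Oakdale 0.2258, Fernley 0.1162.
Largest remainders: Pinehurst, Rivermont receive the extra seats.

Oakdale=8, Pinehurst=4, Fernley=2, Rivermont=2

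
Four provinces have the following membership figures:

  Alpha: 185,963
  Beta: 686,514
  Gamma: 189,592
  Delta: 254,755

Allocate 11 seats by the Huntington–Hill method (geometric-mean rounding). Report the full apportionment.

Alpha: 2, Beta: 5, Gamma: 2, Delta: 2

With divisor 128418: modified quotas Alpha 1.448, Beta 5.346, Gamma 1.476, Delta 1.984.
Geometric-mean thresholds: Alpha √(1·2)=1.414, Beta √(5·6)=5.477, Gamma √(1·2)=1.414, Delta √(1·2)=1.414.
Each quota rounded against its threshold gives Alpha 2, Beta 5, Gamma 2, Delta 2 (total 11).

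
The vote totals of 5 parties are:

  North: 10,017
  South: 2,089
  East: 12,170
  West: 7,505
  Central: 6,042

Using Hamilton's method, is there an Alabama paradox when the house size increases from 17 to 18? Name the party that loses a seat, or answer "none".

At 17 seats: North 5, South 1, East 5, West 3, Central 3.
At 18 seats: North 5, South 1, East 6, West 3, Central 3.
No party's allocation decreased.

none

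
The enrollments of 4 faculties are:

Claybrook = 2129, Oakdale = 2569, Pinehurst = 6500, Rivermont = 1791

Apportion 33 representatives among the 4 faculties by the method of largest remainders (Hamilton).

Standard divisor: 12989 ÷ 33 ≈ 393.606.
Standard quotas: Claybrook 5.4090, Oakdale 6.5268, Pinehurst 16.5140, Rivermont 4.5502.
Lower quotas: Claybrook 5, Oakdale 6, Pinehurst 16, Rivermont 4 (sum 31, leaving 2 seats).
Remainders in descending order: Rivermont 0.5502, Oakdale 0.5268, Pinehurst 0.5140, Claybrook 0.4090.
Largest remainders: Rivermont, Oakdale receive the extra seats.

Claybrook 5; Oakdale 7; Pinehurst 16; Rivermont 5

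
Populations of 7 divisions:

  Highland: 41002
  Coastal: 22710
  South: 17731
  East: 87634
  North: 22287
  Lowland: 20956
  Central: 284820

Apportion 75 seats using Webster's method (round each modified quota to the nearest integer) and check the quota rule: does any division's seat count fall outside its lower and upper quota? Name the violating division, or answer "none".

Central

Standard quotas: Highland 6.186, Coastal 3.426, South 2.675, East 13.221, North 3.362, Lowland 3.161, Central 42.969.
Webster allocation: Highland 6, Coastal 3, South 3, East 13, North 3, Lowland 3, Central 44.
Central has quota 42.969 (lower 42, upper 43) but receives 44 — outside the quota interval.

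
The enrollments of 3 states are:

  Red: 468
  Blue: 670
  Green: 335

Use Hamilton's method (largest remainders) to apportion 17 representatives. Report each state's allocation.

The standard divisor is 1473/17 ≈ 86.647.
Standard quotas: Red 5.401, Blue 7.733, Green 3.866.
Lower quotas: Red 5, Blue 7, Green 3 (sum 15, leaving 2 seats).
Remainders in descending order: Green 0.866, Blue 0.733, Red 0.401.
Largest remainders: Green, Blue receive the extra seats.

Red 5, Blue 8, Green 4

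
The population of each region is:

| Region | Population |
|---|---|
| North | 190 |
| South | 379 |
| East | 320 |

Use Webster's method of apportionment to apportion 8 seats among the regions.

Standard divisor 889/8 ≈ 111.125; standard quotas: North 1.710, South 3.411, East 2.880.
Rounding to the nearest integer gives North 2, South 3, East 3 — total 8, matching the house size, so no adjustment is needed.

North 2, South 3, East 3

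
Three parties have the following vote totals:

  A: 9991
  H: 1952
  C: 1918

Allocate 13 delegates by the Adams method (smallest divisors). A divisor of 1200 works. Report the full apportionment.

A: 9, H: 2, C: 2

With modified divisor 1200: modified quotas A 8.326, H 1.627, C 1.598.
Rounding up: A 9, H 2, C 2 (total 13).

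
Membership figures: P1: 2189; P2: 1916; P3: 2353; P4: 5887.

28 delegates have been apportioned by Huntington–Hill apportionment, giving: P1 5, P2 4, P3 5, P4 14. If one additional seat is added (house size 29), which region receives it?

Priority for the next seat is population ÷ (√(s·(s+1))).
Priorities: P1 399.655, P2 428.431, P3 429.597, P4 406.242.
Highest priority: P3.

P3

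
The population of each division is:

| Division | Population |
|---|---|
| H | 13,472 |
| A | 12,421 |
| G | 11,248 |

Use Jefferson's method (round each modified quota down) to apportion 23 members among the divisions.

Standard divisor 37141/23 ≈ 1614.826; standard quotas: H 8.343, A 7.692, G 6.965.
Rounding down gives 8, 7, 6 = 21 seats, so the divisor must be adjusted.
With modified divisor 1520: modified quotas H 8.863, A 8.172, G 7.400.
Rounding down: H 8, A 8, G 7 (total 23).

H=8, A=8, G=7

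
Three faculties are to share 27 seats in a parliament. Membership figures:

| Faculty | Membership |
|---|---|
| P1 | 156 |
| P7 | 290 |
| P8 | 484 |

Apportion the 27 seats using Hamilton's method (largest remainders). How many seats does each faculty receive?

Total 930; standard divisor 930/27 ≈ 34.444.
Standard quotas: P1 4.529, P7 8.419, P8 14.052.
Lower quotas: P1 4, P7 8, P8 14 (sum 26, leaving 1 seat).
Remainders in descending order: P1 0.529, P7 0.419, P8 0.052.
The surplus seat goes to P1.

P1=5; P7=8; P8=14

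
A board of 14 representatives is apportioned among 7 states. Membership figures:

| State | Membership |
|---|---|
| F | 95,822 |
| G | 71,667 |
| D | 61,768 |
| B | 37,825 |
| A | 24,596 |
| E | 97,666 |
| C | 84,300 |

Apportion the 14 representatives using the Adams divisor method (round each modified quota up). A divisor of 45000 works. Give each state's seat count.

F: 3; G: 2; D: 2; B: 1; A: 1; E: 3; C: 2

With modified divisor 45000: modified quotas F 2.129, G 1.593, D 1.373, B 0.841, A 0.547, E 2.170, C 1.873.
Rounding up: F 3, G 2, D 2, B 1, A 1, E 3, C 2 (total 14).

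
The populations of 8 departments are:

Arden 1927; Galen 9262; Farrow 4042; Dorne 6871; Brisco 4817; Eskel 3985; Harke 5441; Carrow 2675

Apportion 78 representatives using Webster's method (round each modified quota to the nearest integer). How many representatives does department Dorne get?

Standard divisor 39020/78 ≈ 500.256; standard quotas: Arden 3.852, Galen 18.515, Farrow 8.080, Dorne 13.735, Brisco 9.629, Eskel 7.966, Harke 10.876, Carrow 5.347.
Rounding to the nearest integer gives 4, 19, 8, 14, 10, 8, 11, 5 = 79 seats, so the divisor must be adjusted.
With modified divisor 504: modified quotas Arden 3.823, Galen 18.377, Farrow 8.020, Dorne 13.633, Brisco 9.558, Eskel 7.907, Harke 10.796, Carrow 5.308.
Rounding to the nearest integer: Arden 4, Galen 18, Farrow 8, Dorne 14, Brisco 10, Eskel 8, Harke 11, Carrow 5 (total 78).
Dorne receives 14.

14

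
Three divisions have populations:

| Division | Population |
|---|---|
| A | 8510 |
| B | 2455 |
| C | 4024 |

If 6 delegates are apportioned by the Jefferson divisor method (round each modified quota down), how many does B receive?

Standard divisor 14989/6 ≈ 2498.167; standard quotas: A 3.406, B 0.983, C 1.611.
Rounding down gives 3, 0, 1 = 4 seats, so the divisor must be adjusted.
With modified divisor 2100: modified quotas A 4.052, B 1.169, C 1.916.
Rounding down: A 4, B 1, C 1 (total 6).
B receives 1.

1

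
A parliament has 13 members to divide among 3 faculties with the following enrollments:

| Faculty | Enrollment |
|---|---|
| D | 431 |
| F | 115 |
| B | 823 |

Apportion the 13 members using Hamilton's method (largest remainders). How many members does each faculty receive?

D 4, F 1, B 8

Total 1369; standard divisor 1369/13 ≈ 105.308.
Standard quotas: D 4.093, F 1.092, B 7.815.
Lower quotas: D 4, F 1, B 7 (sum 12, leaving 1 seat).
Remainders in descending order: B 0.815, D 0.093, F 0.092.
Largest remainder: B receives the extra seat.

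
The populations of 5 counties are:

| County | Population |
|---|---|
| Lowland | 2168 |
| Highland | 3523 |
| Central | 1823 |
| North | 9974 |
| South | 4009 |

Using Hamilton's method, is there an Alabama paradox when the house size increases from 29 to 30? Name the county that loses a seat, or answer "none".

At 29 seats: Lowland 3, Highland 5, Central 3, North 13, South 5.
At 30 seats: Lowland 3, Highland 5, Central 2, North 14, South 6.
Central drops from 3 to 2.

Central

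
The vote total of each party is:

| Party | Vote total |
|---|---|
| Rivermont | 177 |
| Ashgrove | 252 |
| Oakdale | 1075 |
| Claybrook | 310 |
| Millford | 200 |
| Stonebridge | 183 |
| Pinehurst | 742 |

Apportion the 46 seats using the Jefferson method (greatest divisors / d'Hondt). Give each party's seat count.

Standard divisor 2939/46 ≈ 63.891; standard quotas: Rivermont 2.770, Ashgrove 3.944, Oakdale 16.825, Claybrook 4.852, Millford 3.130, Stonebridge 2.864, Pinehurst 11.613.
Rounding down gives 2, 3, 16, 4, 3, 2, 11 = 41 seats, so the divisor must be adjusted.
With modified divisor 60: modified quotas Rivermont 2.950, Ashgrove 4.200, Oakdale 17.917, Claybrook 5.167, Millford 3.333, Stonebridge 3.050, Pinehurst 12.367.
Rounding down: Rivermont 2, Ashgrove 4, Oakdale 17, Claybrook 5, Millford 3, Stonebridge 3, Pinehurst 12 (total 46).

Rivermont: 2, Ashgrove: 4, Oakdale: 17, Claybrook: 5, Millford: 3, Stonebridge: 3, Pinehurst: 12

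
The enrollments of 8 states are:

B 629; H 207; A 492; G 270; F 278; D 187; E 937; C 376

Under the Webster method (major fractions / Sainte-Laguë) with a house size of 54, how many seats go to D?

Standard divisor 3376/54 ≈ 62.519; standard quotas: B 10.061, H 3.311, A 7.870, G 4.319, F 4.447, D 2.991, E 14.988, C 6.014.
Rounding to the nearest integer gives 10, 3, 8, 4, 4, 3, 15, 6 = 53 seats, so the divisor must be adjusted.
With modified divisor 61: modified quotas B 10.311, H 3.393, A 8.066, G 4.426, F 4.557, D 3.066, E 15.361, C 6.164.
Rounding to the nearest integer: B 10, H 3, A 8, G 4, F 5, D 3, E 15, C 6 (total 54).
D receives 3.

3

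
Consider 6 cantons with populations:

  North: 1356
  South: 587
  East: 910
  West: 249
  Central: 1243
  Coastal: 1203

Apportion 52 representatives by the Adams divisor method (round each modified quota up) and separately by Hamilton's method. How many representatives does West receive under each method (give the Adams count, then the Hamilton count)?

3 and 2

Adams: North 12, South 6, East 9, West 3, Central 11, Coastal 11.
Hamilton: North 13, South 5, East 9, West 2, Central 12, Coastal 11.
West gets 3 under Adams and 2 under Hamilton.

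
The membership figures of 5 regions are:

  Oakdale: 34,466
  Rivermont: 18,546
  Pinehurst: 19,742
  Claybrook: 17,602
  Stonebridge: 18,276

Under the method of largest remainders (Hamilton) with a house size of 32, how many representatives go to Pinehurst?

6

Standard divisor: 108632 ÷ 32 ≈ 3394.75.
Standard quotas: Oakdale 10.1527, Rivermont 5.4631, Pinehurst 5.8155, Claybrook 5.1851, Stonebridge 5.3836.
Lower quotas: Oakdale 10, Rivermont 5, Pinehurst 5, Claybrook 5, Stonebridge 5 (sum 30, leaving 2 seats).
Remainders in descending order: Pinehurst 0.8155, Rivermont 0.4631, Stonebridge 0.3836, Claybrook 0.1851, Oakdale 0.1527.
The surplus seats go to Pinehurst, Rivermont.
Pinehurst receives 6.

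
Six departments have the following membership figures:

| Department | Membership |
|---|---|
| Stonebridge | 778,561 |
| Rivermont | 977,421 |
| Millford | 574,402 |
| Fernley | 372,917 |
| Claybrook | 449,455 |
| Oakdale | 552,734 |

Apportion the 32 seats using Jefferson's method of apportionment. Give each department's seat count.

Stonebridge 7; Rivermont 8; Millford 5; Fernley 3; Claybrook 4; Oakdale 5

Standard divisor 3705490/32 ≈ 115796.562; standard quotas: Stonebridge 6.724, Rivermont 8.441, Millford 4.960, Fernley 3.220, Claybrook 3.881, Oakdale 4.773.
Rounding down gives 6, 8, 4, 3, 3, 4 = 28 seats, so the divisor must be adjusted.
With modified divisor 109600: modified quotas Stonebridge 7.104, Rivermont 8.918, Millford 5.241, Fernley 3.403, Claybrook 4.101, Oakdale 5.043.
Rounding down: Stonebridge 7, Rivermont 8, Millford 5, Fernley 3, Claybrook 4, Oakdale 5 (total 32).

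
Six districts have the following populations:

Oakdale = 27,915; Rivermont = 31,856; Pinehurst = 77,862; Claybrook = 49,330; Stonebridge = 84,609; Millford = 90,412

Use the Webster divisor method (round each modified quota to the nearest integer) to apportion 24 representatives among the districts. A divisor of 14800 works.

With modified divisor 14800: modified quotas Oakdale 1.886, Rivermont 2.152, Pinehurst 5.261, Claybrook 3.333, Stonebridge 5.717, Millford 6.109.
Rounding to the nearest integer: Oakdale 2, Rivermont 2, Pinehurst 5, Claybrook 3, Stonebridge 6, Millford 6 (total 24).

Oakdale=2, Rivermont=2, Pinehurst=5, Claybrook=3, Stonebridge=6, Millford=6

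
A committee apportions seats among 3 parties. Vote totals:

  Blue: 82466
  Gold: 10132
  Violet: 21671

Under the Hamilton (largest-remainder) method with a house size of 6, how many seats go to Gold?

The standard divisor is 114269/6 ≈ 19044.833.
Standard quotas: Blue 4.3301, Gold 0.5320, Violet 1.1379.
Lower quotas: Blue 4, Gold 0, Violet 1 (sum 5, leaving 1 seat).
Remainders in descending order: Gold 0.5320, Blue 0.3301, Violet 0.1379.
Largest remainder: Gold receives the extra seat.
Gold receives 1.

1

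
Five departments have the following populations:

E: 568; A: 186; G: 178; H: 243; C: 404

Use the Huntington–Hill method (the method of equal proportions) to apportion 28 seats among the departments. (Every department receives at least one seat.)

With divisor 54.2: modified quotas E 10.480, A 3.432, G 3.284, H 4.483, C 7.454.
Geometric-mean thresholds: E √(10·11)=10.488, A √(3·4)=3.464, G √(3·4)=3.464, H √(4·5)=4.472, C √(7·8)=7.483.
Each quota rounded against its threshold gives E 10, A 3, G 3, H 5, C 7 (total 28).

E: 10; A: 3; G: 3; H: 5; C: 7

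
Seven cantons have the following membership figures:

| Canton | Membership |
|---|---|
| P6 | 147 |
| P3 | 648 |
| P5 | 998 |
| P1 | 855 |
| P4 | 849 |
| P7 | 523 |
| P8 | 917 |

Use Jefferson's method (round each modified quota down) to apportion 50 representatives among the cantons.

Standard divisor 4937/50 ≈ 98.74; standard quotas: P6 1.489, P3 6.563, P5 10.107, P1 8.659, P4 8.598, P7 5.297, P8 9.287.
Rounding down gives 1, 6, 10, 8, 8, 5, 9 = 47 seats, so the divisor must be adjusted.
With modified divisor 92: modified quotas P6 1.598, P3 7.043, P5 10.848, P1 9.293, P4 9.228, P7 5.685, P8 9.967.
Rounding down: P6 1, P3 7, P5 10, P1 9, P4 9, P7 5, P8 9 (total 50).

P6: 1, P3: 7, P5: 10, P1: 9, P4: 9, P7: 5, P8: 9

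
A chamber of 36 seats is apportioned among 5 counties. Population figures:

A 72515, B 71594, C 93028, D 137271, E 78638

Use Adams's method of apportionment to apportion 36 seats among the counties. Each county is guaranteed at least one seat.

A: 6, B: 6, C: 7, D: 11, E: 6

Standard divisor 453046/36 ≈ 12584.611; standard quotas: A 5.762, B 5.689, C 7.392, D 10.908, E 6.249.
Rounding up gives 6, 6, 8, 11, 7 = 38 seats, so the divisor must be adjusted.
With modified divisor 13500: modified quotas A 5.371, B 5.303, C 6.891, D 10.168, E 5.825.
Rounding up: A 6, B 6, C 7, D 11, E 6 (total 36).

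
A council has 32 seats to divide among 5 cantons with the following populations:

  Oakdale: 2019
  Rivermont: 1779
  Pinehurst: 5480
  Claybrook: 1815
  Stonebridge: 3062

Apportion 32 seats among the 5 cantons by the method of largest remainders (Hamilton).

Total 14155; standard divisor 14155/32 ≈ 442.344.
Standard quotas: Oakdale 4.5643, Rivermont 4.0218, Pinehurst 12.3886, Claybrook 4.1031, Stonebridge 6.9222.
Lower quotas: Oakdale 4, Rivermont 4, Pinehurst 12, Claybrook 4, Stonebridge 6 (sum 30, leaving 2 seats).
Remainders in descending order: Stonebridge 0.9222, Oakdale 0.5643, Pinehurst 0.3886, Claybrook 0.1031, Rivermont 0.0218.
Largest remainders: Stonebridge, Oakdale receive the extra seats.

Oakdale: 5, Rivermont: 4, Pinehurst: 12, Claybrook: 4, Stonebridge: 7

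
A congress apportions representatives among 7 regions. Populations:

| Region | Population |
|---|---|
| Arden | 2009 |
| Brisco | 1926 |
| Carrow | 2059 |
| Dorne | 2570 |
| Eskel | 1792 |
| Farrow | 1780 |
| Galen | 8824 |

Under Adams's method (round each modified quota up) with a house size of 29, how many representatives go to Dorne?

3

Standard divisor 20960/29 ≈ 722.759; standard quotas: Arden 2.780, Brisco 2.665, Carrow 2.849, Dorne 3.556, Eskel 2.479, Farrow 2.463, Galen 12.209.
Rounding up gives 3, 3, 3, 4, 3, 3, 13 = 32 seats, so the divisor must be adjusted.
With modified divisor 870: modified quotas Arden 2.309, Brisco 2.214, Carrow 2.367, Dorne 2.954, Eskel 2.060, Farrow 2.046, Galen 10.143.
Rounding up: Arden 3, Brisco 3, Carrow 3, Dorne 3, Eskel 3, Farrow 3, Galen 11 (total 29).
Dorne receives 3.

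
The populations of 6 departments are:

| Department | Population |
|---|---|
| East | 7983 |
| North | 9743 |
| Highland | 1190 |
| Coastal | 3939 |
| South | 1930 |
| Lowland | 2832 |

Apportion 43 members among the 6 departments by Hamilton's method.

Total 27617; standard divisor 27617/43 ≈ 642.256.
Standard quotas: East 12.4296, North 15.1700, Highland 1.8528, Coastal 6.1331, South 3.0050, Lowland 4.4095.
Lower quotas: East 12, North 15, Highland 1, Coastal 6, South 3, Lowland 4 (sum 41, leaving 2 seats).
Remainders in descending order: Highland 0.8528, East 0.4296, Lowland 0.4095, North 0.1700, Coastal 0.1331, South 0.0050.
Largest remainders: Highland, East receive the extra seats.

East 13, North 15, Highland 2, Coastal 6, South 3, Lowland 4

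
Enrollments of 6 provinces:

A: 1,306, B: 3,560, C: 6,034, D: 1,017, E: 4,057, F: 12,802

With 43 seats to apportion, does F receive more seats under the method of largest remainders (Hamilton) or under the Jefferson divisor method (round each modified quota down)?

Hamilton: A 2, B 5, C 9, D 2, E 6, F 19.
Jefferson: A 2, B 5, C 9, D 1, E 6, F 20.
F gets 19 under Hamilton and 20 under Jefferson.

Jefferson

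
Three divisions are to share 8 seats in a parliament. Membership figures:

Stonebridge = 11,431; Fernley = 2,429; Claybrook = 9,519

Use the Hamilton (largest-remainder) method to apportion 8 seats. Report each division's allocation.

Total 23379; standard divisor 23379/8 ≈ 2922.375.
Standard quotas: Stonebridge 3.9115, Fernley 0.8312, Claybrook 3.2573.
Lower quotas: Stonebridge 3, Fernley 0, Claybrook 3 (sum 6, leaving 2 seats).
Remainders in descending order: Stonebridge 0.9115, Fernley 0.8312, Claybrook 0.2573.
The surplus seats go to Stonebridge, Fernley.

Stonebridge=4, Fernley=1, Claybrook=3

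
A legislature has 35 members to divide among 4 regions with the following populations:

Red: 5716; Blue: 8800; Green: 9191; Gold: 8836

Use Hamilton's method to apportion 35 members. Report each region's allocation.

Standard divisor: 32543 ÷ 35 ≈ 929.8.
Standard quotas: Red 6.1476, Blue 9.4644, Green 9.8849, Gold 9.5031.
Lower quotas: Red 6, Blue 9, Green 9, Gold 9 (sum 33, leaving 2 seats).
Remainders in descending order: Green 0.8849, Gold 0.5031, Blue 0.4644, Red 0.1476.
Largest remainders: Green, Gold receive the extra seats.

Red 6, Blue 9, Green 10, Gold 10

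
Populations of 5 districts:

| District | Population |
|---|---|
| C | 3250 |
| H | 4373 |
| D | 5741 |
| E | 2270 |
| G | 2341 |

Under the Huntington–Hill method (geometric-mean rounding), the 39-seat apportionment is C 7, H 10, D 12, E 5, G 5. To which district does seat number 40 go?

Priority for the next seat is population ÷ (√(s·(s+1))).
Priorities: C 434.300, H 416.949, D 459.648, E 414.443, G 427.406.
Highest priority: D.

D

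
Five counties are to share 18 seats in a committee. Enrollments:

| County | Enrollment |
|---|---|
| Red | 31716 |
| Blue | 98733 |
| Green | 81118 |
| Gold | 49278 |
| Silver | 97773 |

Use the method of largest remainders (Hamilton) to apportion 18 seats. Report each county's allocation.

Red: 2, Blue: 5, Green: 4, Gold: 2, Silver: 5

Standard divisor: 358618 ÷ 18 ≈ 19923.222.
Standard quotas: Red 1.5919, Blue 4.9557, Green 4.0715, Gold 2.4734, Silver 4.9075.
Lower quotas: Red 1, Blue 4, Green 4, Gold 2, Silver 4 (sum 15, leaving 3 seats).
Remainders in descending order: Blue 0.9557, Silver 0.9075, Red 0.5919, Gold 0.4734, Green 0.0715.
Largest remainders: Blue, Silver, Red receive the extra seats.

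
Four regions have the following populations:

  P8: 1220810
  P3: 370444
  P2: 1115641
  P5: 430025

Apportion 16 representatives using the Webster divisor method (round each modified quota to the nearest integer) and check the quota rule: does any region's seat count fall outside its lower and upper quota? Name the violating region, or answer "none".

none

Standard quotas: P8 6.227, P3 1.889, P2 5.690, P5 2.193.
Webster allocation: P8 6, P3 2, P2 6, P5 2.
Every allocation lies between the lower and upper quota.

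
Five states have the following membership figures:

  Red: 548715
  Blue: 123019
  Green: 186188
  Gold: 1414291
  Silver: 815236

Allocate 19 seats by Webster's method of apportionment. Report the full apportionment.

Red: 3; Blue: 1; Green: 1; Gold: 9; Silver: 5

Standard divisor 3087449/19 ≈ 162497.316; standard quotas: Red 3.377, Blue 0.757, Green 1.146, Gold 8.703, Silver 5.017.
Rounding to the nearest integer gives Red 3, Blue 1, Green 1, Gold 9, Silver 5 — total 19, matching the house size, so no adjustment is needed.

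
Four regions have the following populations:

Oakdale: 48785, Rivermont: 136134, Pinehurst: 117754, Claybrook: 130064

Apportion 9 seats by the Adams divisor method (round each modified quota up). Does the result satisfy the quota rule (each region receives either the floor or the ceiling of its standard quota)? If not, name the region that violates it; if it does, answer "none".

none

Standard quotas: Oakdale 1.015, Rivermont 2.831, Pinehurst 2.449, Claybrook 2.705.
Adams allocation: Oakdale 1, Rivermont 3, Pinehurst 2, Claybrook 3.
Every allocation lies between the lower and upper quota.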